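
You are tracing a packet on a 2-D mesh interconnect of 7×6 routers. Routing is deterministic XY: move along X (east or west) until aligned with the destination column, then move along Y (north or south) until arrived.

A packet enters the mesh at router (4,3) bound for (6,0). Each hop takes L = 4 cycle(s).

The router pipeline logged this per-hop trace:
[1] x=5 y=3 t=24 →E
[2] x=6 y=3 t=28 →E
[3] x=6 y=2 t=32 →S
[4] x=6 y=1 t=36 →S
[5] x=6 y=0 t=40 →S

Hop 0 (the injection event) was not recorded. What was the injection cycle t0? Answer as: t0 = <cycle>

t0 = 20

Hop 1 reached at cycle 24; hop k is at t0 + k·L.
So t0 = 24 − 1·4 = 20.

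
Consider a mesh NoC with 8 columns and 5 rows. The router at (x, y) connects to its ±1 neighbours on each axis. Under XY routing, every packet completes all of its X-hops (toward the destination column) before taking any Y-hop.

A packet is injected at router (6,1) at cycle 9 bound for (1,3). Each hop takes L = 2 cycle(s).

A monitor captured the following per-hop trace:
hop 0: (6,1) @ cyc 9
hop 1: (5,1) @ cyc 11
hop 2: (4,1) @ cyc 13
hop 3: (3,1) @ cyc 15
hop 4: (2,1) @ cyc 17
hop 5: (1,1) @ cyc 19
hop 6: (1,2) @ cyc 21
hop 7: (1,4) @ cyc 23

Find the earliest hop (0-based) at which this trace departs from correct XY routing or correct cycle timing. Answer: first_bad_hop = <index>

first_bad_hop = 7

  1: Δx=-1 Δy=+0 Δt=2 [ok]
  2: Δx=-1 Δy=+0 Δt=2 [ok]
  3: Δx=-1 Δy=+0 Δt=2 [ok]
  4: Δx=-1 Δy=+0 Δt=2 [ok]
  5: Δx=-1 Δy=+0 Δt=2 [ok]
  6: Δx=+0 Δy=+1 Δt=2 [ok]
  7: Δx=+0 Δy=+2 Δt=2 [BAD: non-unit step]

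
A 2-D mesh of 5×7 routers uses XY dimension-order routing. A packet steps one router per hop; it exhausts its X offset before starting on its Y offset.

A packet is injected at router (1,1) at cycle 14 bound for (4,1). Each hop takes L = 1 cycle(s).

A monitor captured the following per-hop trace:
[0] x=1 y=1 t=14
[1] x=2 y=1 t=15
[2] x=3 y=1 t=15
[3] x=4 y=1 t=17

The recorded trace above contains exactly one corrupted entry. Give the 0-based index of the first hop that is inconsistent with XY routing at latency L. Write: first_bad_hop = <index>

first_bad_hop = 2

  1: Δx=+1 Δy=+0 Δt=1 [ok]
  2: Δx=+1 Δy=+0 Δt=0 [BAD: Δcyc=0≠L]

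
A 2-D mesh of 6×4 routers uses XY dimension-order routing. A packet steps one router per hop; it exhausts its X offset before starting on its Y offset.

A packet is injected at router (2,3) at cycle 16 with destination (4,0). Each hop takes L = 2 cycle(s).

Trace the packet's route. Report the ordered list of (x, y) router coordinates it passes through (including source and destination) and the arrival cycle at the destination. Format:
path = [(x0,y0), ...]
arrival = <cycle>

path = [(2,3), (3,3), (4,3), (4,2), (4,1), (4,0)]
arrival = 26

#0 — 2,3 | c16
#1 — 3,3 | c18 | E
#2 — 4,3 | c20 | E
#3 — 4,2 | c22 | S
#4 — 4,1 | c24 | S
#5 — 4,0 | c26 | S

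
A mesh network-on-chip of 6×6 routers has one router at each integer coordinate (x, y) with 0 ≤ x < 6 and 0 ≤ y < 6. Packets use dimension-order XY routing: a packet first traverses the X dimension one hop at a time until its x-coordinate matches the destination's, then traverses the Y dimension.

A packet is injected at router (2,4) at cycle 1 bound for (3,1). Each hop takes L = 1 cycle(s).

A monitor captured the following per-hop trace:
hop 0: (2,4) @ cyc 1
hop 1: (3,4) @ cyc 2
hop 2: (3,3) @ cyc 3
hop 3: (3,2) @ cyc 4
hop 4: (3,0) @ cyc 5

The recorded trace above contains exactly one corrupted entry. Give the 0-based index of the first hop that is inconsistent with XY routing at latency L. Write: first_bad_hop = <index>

first_bad_hop = 4

[1] (+1,+0) / 1c ⇒ ok
[2] (+0,-1) / 1c ⇒ ok
[3] (+0,-1) / 1c ⇒ ok
[4] (+0,-2) / 1c ⇒ BAD: non-unit step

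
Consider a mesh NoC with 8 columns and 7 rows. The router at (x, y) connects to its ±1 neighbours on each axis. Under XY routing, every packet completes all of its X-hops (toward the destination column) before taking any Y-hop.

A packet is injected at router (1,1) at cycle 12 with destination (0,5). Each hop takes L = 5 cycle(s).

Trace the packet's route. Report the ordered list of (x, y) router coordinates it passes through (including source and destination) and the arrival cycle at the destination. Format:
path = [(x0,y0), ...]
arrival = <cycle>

path = [(1,1), (0,1), (0,2), (0,3), (0,4), (0,5)]
arrival = 37

t=12: at (1,1)
t=17: at (0,1) after W
t=22: at (0,2) after N
t=27: at (0,3) after N
t=32: at (0,4) after N
t=37: at (0,5) after N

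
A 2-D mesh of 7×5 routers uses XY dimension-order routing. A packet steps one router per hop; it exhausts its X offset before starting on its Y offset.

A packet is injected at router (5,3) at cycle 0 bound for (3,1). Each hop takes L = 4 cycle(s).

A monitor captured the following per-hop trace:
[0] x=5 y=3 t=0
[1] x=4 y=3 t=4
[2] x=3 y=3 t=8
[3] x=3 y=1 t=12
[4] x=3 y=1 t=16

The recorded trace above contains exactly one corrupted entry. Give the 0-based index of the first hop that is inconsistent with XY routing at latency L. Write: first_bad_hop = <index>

hop 1: step (-1,+0), +4 cyc — ok
hop 2: step (-1,+0), +4 cyc — ok
hop 3: step (+0,-2), +4 cyc — BAD: non-unit step

first_bad_hop = 3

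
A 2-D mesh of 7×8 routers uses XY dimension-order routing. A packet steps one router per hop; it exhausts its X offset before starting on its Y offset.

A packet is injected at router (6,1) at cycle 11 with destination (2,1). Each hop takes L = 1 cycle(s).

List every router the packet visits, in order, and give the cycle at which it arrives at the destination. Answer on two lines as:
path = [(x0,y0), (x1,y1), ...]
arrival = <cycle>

path = [(6,1), (5,1), (4,1), (3,1), (2,1)]
arrival = 15

src (6,1)  cyc=11
W→(5,1)  cyc=12
W→(4,1)  cyc=13
W→(3,1)  cyc=14
W→(2,1)  cyc=15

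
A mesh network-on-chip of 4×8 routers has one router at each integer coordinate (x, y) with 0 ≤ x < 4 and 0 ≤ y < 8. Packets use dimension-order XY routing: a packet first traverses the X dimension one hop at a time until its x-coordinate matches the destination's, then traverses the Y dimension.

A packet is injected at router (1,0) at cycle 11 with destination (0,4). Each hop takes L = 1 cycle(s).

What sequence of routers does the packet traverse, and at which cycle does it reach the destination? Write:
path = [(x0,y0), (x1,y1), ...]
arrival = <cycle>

path = [(1,0), (0,0), (0,1), (0,2), (0,3), (0,4)]
arrival = 16

hop 0: (1,0) @ cyc 11
hop 1: (0,0) @ cyc 12  [W]
hop 2: (0,1) @ cyc 13  [N]
hop 3: (0,2) @ cyc 14  [N]
hop 4: (0,3) @ cyc 15  [N]
hop 5: (0,4) @ cyc 16  [N]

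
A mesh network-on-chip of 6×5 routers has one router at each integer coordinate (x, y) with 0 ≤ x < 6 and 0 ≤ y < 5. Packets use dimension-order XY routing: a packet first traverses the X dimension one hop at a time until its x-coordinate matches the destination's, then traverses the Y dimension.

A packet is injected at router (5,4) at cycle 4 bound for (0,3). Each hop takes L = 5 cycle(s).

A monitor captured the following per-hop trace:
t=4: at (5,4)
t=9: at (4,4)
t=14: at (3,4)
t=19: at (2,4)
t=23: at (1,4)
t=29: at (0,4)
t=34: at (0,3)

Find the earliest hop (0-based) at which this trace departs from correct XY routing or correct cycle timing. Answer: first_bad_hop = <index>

first_bad_hop = 4

check 1→ d=(-1,0) cyc+5: ok
check 2→ d=(-1,0) cyc+5: ok
check 3→ d=(-1,0) cyc+5: ok
check 4→ d=(-1,0) cyc+4: BAD: Δcyc=4≠L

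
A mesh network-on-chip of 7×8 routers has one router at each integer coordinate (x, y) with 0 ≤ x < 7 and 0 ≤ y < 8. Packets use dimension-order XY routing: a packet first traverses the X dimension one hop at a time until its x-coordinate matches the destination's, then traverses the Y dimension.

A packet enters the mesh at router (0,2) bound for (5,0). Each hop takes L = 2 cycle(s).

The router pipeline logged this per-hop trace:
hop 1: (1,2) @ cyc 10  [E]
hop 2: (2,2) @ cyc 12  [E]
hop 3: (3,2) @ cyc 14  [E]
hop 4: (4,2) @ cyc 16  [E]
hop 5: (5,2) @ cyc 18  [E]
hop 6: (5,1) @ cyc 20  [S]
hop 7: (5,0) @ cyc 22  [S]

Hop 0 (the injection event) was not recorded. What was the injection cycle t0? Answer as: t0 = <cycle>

t0 = 8

cyc[1] = 10 and cyc[k] = t0 + k·L for every k.
t0 = cyc[1] − L = 10 − 2 = 8.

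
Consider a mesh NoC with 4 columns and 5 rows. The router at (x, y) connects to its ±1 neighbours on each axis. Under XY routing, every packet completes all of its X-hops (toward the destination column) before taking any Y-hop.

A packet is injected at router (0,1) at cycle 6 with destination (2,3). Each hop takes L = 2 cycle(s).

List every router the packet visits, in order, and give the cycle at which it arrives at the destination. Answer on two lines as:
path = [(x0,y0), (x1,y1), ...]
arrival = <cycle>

t=6: at (0,1)
t=8: at (1,1) after E
t=10: at (2,1) after E
t=12: at (2,2) after N
t=14: at (2,3) after N

path = [(0,1), (1,1), (2,1), (2,2), (2,3)]
arrival = 14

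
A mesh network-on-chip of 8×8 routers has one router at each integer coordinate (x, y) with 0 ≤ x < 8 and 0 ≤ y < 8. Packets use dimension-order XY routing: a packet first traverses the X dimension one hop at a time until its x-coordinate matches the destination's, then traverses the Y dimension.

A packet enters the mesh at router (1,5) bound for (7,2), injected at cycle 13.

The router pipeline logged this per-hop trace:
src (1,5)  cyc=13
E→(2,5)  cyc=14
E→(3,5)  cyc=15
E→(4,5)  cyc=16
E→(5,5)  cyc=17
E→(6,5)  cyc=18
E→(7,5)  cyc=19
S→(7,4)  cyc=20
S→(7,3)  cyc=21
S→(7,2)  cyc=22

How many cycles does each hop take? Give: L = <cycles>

L = 1

From hop 0 (13) to hop 1 (14): +1 cycles.
Each hop adds L, hence L = 1.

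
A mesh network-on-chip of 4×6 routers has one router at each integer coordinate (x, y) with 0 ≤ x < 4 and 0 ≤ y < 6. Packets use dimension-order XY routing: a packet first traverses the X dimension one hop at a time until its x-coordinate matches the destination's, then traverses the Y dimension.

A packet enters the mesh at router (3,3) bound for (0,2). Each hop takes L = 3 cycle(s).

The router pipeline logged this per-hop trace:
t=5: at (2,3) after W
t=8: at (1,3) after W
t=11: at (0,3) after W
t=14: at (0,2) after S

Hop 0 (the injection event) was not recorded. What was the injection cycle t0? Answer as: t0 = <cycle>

The first recorded entry is hop 1 at cycle 5.
So t0 = 5 − 1·3 = 2.

t0 = 2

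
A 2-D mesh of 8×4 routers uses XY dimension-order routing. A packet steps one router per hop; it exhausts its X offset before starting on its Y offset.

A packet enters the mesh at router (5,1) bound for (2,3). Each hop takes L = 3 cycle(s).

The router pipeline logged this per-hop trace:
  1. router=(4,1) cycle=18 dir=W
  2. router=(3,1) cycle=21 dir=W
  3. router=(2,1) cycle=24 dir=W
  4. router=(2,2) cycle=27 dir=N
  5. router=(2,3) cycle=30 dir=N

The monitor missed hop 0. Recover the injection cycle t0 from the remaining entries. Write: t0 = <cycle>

t0 = 15

At hop 1 the cycle is 18; in general cyc_k = t0 + kL.
So t0 = 18 − 1·3 = 15.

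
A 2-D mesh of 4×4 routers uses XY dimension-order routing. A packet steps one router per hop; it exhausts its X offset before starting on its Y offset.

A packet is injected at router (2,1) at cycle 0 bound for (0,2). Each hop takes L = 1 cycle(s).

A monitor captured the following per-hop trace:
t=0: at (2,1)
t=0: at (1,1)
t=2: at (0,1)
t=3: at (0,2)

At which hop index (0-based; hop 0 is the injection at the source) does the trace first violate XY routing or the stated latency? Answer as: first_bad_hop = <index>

[1] (-1,+0) / 0c ⇒ BAD: Δcyc=0≠L

first_bad_hop = 1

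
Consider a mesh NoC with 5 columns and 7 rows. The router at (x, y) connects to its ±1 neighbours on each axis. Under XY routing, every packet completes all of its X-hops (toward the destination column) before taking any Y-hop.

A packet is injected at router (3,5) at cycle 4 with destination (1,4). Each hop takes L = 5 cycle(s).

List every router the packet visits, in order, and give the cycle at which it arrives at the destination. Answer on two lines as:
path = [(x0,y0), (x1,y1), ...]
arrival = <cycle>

path = [(3,5), (2,5), (1,5), (1,4)]
arrival = 19

[0] x=3 y=5 t=4
[1] x=2 y=5 t=9 →W
[2] x=1 y=5 t=14 →W
[3] x=1 y=4 t=19 →S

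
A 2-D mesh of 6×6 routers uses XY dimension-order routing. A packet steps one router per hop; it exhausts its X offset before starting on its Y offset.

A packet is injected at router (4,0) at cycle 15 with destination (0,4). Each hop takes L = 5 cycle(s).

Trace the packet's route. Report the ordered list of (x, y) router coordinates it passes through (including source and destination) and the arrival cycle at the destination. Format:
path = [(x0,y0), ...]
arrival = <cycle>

path = [(4,0), (3,0), (2,0), (1,0), (0,0), (0,1), (0,2), (0,3), (0,4)]
arrival = 55

[0] x=4 y=0 t=15
[1] x=3 y=0 t=20 →W
[2] x=2 y=0 t=25 →W
[3] x=1 y=0 t=30 →W
[4] x=0 y=0 t=35 →W
[5] x=0 y=1 t=40 →N
[6] x=0 y=2 t=45 →N
[7] x=0 y=3 t=50 →N
[8] x=0 y=4 t=55 →N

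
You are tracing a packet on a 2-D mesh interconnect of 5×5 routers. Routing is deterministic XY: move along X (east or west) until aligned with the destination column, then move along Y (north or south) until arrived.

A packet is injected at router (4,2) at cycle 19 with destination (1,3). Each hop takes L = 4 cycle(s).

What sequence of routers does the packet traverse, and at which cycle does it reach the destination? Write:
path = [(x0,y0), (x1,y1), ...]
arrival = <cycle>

path = [(4,2), (3,2), (2,2), (1,2), (1,3)]
arrival = 35

#0 — 4,2 | c19
#1 — 3,2 | c23 | W
#2 — 2,2 | c27 | W
#3 — 1,2 | c31 | W
#4 — 1,3 | c35 | N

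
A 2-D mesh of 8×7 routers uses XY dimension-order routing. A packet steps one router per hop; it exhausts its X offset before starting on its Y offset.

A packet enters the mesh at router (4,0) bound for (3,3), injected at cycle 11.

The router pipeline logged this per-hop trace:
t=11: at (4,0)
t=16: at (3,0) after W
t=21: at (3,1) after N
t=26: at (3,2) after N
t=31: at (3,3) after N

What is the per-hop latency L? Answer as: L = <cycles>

From hop 0 (11) to hop 1 (16): +5 cycles.
Per-hop latency L = Δcyc = 5.

L = 5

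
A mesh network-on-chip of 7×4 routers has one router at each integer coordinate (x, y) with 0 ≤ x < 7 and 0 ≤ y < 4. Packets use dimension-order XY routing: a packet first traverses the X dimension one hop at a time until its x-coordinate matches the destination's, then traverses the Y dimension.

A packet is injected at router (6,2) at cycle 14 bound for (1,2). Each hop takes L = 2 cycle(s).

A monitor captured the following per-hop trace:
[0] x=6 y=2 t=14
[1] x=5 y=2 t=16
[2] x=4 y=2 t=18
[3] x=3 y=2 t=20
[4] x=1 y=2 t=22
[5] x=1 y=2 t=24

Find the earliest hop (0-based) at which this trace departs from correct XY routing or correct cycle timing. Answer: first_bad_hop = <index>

first_bad_hop = 4

  1: Δx=-1 Δy=+0 Δt=2 [ok]
  2: Δx=-1 Δy=+0 Δt=2 [ok]
  3: Δx=-1 Δy=+0 Δt=2 [ok]
  4: Δx=-2 Δy=+0 Δt=2 [BAD: non-unit step]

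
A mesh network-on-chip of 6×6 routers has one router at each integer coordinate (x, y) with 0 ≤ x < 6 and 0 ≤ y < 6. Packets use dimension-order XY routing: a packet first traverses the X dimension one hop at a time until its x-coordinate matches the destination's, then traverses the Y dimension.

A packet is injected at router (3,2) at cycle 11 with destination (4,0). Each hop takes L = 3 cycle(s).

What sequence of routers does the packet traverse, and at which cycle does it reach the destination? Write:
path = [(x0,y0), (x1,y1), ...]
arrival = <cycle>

path = [(3,2), (4,2), (4,1), (4,0)]
arrival = 20

  0. router=(3,2) cycle=11 (inject)
  1. router=(4,2) cycle=14 dir=E
  2. router=(4,1) cycle=17 dir=S
  3. router=(4,0) cycle=20 dir=S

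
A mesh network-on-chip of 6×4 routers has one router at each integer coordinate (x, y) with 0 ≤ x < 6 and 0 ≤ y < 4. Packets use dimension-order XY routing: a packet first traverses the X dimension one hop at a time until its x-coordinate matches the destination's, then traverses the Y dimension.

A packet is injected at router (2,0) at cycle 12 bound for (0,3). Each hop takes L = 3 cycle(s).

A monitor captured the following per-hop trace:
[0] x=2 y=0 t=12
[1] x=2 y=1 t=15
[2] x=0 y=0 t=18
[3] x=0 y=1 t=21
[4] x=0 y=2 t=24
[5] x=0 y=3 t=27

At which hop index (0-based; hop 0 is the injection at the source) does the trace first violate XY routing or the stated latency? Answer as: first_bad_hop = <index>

first_bad_hop = 1

[1] (+0,+1) / 3c ⇒ BAD: Y-move but x=2≠0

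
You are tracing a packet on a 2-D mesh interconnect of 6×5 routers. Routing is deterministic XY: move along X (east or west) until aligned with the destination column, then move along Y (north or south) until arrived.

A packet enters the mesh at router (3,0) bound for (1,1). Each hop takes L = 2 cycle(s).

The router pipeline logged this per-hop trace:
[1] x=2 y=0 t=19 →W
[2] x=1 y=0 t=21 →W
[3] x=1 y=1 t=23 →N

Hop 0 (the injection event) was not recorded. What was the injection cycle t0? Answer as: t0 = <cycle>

cyc[1] = 19 and cyc[k] = t0 + k·L for every k.
t0 = cyc[1] − L = 19 − 2 = 17.

t0 = 17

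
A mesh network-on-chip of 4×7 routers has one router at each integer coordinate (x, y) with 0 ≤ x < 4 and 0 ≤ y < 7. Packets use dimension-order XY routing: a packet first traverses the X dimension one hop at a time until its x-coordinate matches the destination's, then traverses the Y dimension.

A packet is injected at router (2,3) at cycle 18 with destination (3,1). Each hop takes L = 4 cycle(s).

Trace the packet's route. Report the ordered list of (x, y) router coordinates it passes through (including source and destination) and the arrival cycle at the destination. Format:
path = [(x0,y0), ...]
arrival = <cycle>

  0. router=(2,3) cycle=18 (inject)
  1. router=(3,3) cycle=22 dir=E
  2. router=(3,2) cycle=26 dir=S
  3. router=(3,1) cycle=30 dir=S

path = [(2,3), (3,3), (3,2), (3,1)]
arrival = 30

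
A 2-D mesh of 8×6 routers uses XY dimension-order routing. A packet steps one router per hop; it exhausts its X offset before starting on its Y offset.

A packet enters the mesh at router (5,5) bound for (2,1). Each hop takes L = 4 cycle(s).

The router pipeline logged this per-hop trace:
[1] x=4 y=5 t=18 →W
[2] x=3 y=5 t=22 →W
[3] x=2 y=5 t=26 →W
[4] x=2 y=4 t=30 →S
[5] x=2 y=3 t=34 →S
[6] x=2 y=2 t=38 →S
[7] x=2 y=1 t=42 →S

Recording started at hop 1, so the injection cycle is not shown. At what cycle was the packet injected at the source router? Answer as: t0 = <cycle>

t0 = 14

The first recorded entry is hop 1 at cycle 18.
Therefore t0 = 18 − L = 14.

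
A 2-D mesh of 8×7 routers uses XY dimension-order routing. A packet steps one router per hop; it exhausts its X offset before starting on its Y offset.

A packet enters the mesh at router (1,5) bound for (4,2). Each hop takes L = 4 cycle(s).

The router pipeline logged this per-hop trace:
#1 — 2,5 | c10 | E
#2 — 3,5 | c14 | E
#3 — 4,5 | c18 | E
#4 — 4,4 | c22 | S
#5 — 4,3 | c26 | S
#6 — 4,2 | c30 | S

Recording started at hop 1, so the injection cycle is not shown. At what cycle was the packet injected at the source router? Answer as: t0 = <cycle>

t0 = 6

Hop 1 reached at cycle 10; hop k is at t0 + k·L.
t0 = cyc[1] − L = 10 − 4 = 6.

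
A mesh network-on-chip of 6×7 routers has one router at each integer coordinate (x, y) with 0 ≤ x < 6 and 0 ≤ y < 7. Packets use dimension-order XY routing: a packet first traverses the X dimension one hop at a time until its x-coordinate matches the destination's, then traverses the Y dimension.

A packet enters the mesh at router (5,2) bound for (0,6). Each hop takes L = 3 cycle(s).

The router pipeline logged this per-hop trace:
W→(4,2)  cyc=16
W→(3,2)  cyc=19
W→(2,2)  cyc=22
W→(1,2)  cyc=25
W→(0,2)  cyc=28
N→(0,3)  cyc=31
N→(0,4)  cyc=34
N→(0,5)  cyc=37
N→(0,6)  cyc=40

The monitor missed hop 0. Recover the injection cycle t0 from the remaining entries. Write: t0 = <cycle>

t0 = 13

Hop 1 reached at cycle 16; hop k is at t0 + k·L.
Subtract one hop: t0 = 16 − 3 = 13.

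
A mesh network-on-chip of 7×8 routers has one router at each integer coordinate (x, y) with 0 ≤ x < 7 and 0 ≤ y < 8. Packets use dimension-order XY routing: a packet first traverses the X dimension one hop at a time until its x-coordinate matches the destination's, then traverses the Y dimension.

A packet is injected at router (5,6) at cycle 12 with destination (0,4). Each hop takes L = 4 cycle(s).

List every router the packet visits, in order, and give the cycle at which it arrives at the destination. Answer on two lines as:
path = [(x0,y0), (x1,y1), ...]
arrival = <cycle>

hop 0: (5,6) @ cyc 12
hop 1: (4,6) @ cyc 16  [W]
hop 2: (3,6) @ cyc 20  [W]
hop 3: (2,6) @ cyc 24  [W]
hop 4: (1,6) @ cyc 28  [W]
hop 5: (0,6) @ cyc 32  [W]
hop 6: (0,5) @ cyc 36  [S]
hop 7: (0,4) @ cyc 40  [S]

path = [(5,6), (4,6), (3,6), (2,6), (1,6), (0,6), (0,5), (0,4)]
arrival = 40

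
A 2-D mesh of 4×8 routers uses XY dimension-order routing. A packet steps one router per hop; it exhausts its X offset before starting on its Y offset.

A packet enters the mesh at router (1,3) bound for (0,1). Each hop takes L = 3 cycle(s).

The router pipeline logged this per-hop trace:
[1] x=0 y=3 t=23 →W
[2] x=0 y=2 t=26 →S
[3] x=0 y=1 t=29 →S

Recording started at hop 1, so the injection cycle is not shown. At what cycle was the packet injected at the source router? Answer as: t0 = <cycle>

t0 = 20

Hop 1 reached at cycle 23; hop k is at t0 + k·L.
Subtract one hop: t0 = 23 − 3 = 20.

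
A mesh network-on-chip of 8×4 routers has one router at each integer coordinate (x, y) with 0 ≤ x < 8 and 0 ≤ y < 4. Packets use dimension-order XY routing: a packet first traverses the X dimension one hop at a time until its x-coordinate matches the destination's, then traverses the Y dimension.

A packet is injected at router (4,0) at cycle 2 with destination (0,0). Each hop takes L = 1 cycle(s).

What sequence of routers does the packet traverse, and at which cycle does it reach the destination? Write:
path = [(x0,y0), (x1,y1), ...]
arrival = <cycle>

path = [(4,0), (3,0), (2,0), (1,0), (0,0)]
arrival = 6

src (4,0)  cyc=2
W→(3,0)  cyc=3
W→(2,0)  cyc=4
W→(1,0)  cyc=5
W→(0,0)  cyc=6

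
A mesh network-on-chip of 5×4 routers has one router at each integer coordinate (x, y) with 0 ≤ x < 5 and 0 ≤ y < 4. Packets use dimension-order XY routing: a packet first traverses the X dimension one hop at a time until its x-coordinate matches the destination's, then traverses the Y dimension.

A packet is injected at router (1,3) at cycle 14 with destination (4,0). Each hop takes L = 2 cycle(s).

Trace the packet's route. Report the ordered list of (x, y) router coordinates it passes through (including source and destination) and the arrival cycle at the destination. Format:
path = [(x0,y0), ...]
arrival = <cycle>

path = [(1,3), (2,3), (3,3), (4,3), (4,2), (4,1), (4,0)]
arrival = 26

[0] x=1 y=3 t=14
[1] x=2 y=3 t=16 →E
[2] x=3 y=3 t=18 →E
[3] x=4 y=3 t=20 →E
[4] x=4 y=2 t=22 →S
[5] x=4 y=1 t=24 →S
[6] x=4 y=0 t=26 →S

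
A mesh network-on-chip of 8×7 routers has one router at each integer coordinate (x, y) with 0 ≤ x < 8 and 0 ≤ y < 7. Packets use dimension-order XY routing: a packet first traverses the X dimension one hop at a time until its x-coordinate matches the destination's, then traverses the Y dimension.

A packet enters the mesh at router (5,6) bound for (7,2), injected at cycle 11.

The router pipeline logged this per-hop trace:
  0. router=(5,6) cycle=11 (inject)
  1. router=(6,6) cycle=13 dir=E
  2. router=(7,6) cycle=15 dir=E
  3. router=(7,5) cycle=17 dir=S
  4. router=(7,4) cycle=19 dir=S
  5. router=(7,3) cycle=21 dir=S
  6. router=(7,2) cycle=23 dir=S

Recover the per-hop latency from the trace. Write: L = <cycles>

L = 2

Between hops 0 and 1 the cycle counter advances 13 − 11 = 2.
That increment is L by definition: L = 2.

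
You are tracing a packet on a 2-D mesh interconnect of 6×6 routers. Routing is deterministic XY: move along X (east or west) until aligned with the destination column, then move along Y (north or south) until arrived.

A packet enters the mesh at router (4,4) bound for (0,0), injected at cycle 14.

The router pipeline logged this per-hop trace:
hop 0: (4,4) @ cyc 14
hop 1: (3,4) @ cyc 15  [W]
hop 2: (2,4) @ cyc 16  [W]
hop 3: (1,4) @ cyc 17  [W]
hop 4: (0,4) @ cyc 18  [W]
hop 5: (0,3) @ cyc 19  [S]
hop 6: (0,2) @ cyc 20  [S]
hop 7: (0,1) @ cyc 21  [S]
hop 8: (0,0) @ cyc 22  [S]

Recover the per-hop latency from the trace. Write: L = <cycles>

From hop 0 (14) to hop 1 (15): +1 cycles.
Each hop adds L, hence L = 1.

L = 1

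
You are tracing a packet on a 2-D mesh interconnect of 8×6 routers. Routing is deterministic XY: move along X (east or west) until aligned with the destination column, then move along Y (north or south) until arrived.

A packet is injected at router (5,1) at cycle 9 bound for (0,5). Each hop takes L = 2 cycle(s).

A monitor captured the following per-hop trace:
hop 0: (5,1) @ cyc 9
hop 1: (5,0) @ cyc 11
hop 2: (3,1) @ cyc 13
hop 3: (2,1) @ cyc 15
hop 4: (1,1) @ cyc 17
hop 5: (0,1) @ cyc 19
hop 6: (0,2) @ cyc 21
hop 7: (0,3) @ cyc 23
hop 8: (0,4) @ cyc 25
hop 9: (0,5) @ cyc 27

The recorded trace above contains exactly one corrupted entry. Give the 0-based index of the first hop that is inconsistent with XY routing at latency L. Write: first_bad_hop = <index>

first_bad_hop = 1

check 1→ d=(0,-1) cyc+2: BAD: Y-move but x=5≠0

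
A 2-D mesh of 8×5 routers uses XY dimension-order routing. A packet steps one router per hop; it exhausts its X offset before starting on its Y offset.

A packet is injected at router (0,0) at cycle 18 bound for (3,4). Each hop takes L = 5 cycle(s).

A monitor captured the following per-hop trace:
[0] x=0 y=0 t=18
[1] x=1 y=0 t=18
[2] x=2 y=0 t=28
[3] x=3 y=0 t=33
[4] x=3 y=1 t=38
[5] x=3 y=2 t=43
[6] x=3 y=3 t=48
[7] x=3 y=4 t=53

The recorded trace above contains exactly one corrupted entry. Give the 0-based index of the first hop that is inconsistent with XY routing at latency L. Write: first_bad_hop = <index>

  1: Δx=+1 Δy=+0 Δt=0 [BAD: Δcyc=0≠L]

first_bad_hop = 1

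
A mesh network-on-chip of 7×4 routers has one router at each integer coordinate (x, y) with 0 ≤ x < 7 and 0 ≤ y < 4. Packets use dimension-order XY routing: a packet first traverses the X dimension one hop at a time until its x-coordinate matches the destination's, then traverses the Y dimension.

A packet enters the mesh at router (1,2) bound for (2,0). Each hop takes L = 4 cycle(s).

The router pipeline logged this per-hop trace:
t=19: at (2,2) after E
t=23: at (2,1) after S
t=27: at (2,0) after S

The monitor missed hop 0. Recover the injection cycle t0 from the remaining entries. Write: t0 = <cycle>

The first recorded entry is hop 1 at cycle 19.
Subtract one hop: t0 = 19 − 4 = 15.

t0 = 15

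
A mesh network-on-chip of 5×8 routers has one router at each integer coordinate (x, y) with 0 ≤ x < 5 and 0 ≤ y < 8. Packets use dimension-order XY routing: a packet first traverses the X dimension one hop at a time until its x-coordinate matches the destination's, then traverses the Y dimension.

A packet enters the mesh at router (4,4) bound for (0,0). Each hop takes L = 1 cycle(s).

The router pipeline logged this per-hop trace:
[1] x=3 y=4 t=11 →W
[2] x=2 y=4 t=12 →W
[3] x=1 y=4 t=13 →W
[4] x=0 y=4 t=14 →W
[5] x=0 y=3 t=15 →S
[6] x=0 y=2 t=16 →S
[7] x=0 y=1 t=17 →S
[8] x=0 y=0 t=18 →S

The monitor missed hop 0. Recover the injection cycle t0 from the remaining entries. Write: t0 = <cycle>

Hop 1 reached at cycle 11; hop k is at t0 + k·L.
Subtract one hop: t0 = 11 − 1 = 10.

t0 = 10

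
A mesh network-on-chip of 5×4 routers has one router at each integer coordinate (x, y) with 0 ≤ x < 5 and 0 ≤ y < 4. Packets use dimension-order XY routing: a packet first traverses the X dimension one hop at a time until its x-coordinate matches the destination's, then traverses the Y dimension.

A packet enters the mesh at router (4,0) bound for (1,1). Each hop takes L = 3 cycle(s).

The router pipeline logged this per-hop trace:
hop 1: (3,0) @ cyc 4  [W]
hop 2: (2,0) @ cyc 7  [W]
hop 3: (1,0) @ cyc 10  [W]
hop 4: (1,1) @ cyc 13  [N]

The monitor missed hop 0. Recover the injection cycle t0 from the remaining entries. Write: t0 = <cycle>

The first recorded entry is hop 1 at cycle 4.
Subtract one hop: t0 = 4 − 3 = 1.

t0 = 1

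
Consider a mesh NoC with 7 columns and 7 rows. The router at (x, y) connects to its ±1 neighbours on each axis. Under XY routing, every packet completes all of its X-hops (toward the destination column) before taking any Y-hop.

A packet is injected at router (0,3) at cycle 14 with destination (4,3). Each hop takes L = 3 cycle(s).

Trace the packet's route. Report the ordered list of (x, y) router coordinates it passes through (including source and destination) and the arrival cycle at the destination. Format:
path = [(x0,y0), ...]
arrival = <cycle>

  0. router=(0,3) cycle=14 (inject)
  1. router=(1,3) cycle=17 dir=E
  2. router=(2,3) cycle=20 dir=E
  3. router=(3,3) cycle=23 dir=E
  4. router=(4,3) cycle=26 dir=E

path = [(0,3), (1,3), (2,3), (3,3), (4,3)]
arrival = 26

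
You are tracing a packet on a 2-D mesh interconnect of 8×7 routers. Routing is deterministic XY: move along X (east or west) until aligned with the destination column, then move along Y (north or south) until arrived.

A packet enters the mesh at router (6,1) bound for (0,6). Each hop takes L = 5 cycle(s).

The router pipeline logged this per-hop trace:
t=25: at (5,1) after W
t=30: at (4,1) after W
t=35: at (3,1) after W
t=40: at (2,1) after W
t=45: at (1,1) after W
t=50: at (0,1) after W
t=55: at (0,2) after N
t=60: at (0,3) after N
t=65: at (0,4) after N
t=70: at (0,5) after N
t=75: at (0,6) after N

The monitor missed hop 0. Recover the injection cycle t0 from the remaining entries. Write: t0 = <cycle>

The first recorded entry is hop 1 at cycle 25.
Subtract one hop: t0 = 25 − 5 = 20.

t0 = 20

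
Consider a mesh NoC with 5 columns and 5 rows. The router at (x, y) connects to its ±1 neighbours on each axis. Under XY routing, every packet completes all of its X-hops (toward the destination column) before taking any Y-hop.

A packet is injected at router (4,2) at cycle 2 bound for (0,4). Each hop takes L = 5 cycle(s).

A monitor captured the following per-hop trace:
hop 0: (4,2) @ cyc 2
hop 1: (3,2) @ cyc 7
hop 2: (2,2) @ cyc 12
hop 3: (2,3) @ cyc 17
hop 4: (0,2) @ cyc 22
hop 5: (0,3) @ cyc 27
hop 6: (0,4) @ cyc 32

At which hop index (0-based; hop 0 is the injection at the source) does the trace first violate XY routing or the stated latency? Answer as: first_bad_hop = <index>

hop 1: step (-1,+0), +5 cyc — ok
hop 2: step (-1,+0), +5 cyc — ok
hop 3: step (+0,+1), +5 cyc — BAD: Y-move but x=2≠0

first_bad_hop = 3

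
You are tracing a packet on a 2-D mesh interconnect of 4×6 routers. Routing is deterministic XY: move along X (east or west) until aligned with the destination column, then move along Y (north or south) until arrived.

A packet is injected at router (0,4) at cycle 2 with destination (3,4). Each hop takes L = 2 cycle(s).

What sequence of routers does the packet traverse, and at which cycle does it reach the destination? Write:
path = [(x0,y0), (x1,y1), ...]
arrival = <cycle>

path = [(0,4), (1,4), (2,4), (3,4)]
arrival = 8

src (0,4)  cyc=2
E→(1,4)  cyc=4
E→(2,4)  cyc=6
E→(3,4)  cyc=8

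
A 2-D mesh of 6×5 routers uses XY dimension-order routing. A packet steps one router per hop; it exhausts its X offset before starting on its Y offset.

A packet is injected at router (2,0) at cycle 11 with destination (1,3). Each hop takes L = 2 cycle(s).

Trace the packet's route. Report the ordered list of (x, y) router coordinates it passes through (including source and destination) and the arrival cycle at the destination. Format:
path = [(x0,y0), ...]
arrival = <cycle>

path = [(2,0), (1,0), (1,1), (1,2), (1,3)]
arrival = 19

  0. router=(2,0) cycle=11 (inject)
  1. router=(1,0) cycle=13 dir=W
  2. router=(1,1) cycle=15 dir=N
  3. router=(1,2) cycle=17 dir=N
  4. router=(1,3) cycle=19 dir=N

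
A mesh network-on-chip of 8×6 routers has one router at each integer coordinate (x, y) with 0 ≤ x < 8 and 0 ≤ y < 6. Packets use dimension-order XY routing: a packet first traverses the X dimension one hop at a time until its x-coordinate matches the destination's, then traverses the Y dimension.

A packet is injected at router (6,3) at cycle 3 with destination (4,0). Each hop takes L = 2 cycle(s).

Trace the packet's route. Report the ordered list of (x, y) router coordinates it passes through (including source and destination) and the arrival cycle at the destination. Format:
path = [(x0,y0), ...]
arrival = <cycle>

  0. router=(6,3) cycle=3 (inject)
  1. router=(5,3) cycle=5 dir=W
  2. router=(4,3) cycle=7 dir=W
  3. router=(4,2) cycle=9 dir=S
  4. router=(4,1) cycle=11 dir=S
  5. router=(4,0) cycle=13 dir=S

path = [(6,3), (5,3), (4,3), (4,2), (4,1), (4,0)]
arrival = 13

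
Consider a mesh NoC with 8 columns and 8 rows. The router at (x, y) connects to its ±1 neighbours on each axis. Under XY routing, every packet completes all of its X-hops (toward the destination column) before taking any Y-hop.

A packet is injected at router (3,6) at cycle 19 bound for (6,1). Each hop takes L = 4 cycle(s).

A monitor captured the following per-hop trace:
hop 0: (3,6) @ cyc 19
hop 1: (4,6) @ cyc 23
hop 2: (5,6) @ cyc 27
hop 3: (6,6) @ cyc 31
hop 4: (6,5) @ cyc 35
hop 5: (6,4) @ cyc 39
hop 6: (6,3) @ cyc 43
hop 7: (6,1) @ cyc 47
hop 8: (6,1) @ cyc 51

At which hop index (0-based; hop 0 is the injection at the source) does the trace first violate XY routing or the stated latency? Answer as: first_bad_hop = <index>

hop 1: step (+1,+0), +4 cyc — ok
hop 2: step (+1,+0), +4 cyc — ok
hop 3: step (+1,+0), +4 cyc — ok
hop 4: step (+0,-1), +4 cyc — ok
hop 5: step (+0,-1), +4 cyc — ok
hop 6: step (+0,-1), +4 cyc — ok
hop 7: step (+0,-2), +4 cyc — BAD: non-unit step

first_bad_hop = 7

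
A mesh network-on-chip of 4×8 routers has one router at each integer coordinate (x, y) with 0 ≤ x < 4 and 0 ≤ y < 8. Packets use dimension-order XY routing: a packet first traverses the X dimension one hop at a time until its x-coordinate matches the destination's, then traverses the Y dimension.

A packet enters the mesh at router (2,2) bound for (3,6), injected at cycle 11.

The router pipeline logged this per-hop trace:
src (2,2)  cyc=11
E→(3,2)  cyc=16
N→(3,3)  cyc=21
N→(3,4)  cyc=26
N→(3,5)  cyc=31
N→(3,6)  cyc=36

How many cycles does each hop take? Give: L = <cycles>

From hop 0 (11) to hop 1 (16): +5 cycles.
That increment is L by definition: L = 5.

L = 5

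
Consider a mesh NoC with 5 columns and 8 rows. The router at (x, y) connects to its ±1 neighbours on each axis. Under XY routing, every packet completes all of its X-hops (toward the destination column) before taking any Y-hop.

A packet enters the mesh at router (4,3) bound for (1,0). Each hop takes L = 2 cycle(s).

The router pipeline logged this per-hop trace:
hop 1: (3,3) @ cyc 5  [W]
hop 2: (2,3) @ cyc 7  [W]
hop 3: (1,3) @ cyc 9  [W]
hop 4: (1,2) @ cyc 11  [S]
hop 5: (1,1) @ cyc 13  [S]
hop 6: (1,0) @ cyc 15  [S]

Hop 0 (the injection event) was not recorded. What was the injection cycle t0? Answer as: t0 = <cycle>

At hop 1 the cycle is 5; in general cyc_k = t0 + kL.
So t0 = 5 − 1·2 = 3.

t0 = 3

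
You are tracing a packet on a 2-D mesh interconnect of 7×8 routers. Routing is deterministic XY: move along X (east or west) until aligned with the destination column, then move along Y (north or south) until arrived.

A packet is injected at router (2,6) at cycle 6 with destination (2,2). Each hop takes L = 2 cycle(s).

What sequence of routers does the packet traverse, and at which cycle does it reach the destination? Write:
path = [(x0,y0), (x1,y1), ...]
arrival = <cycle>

path = [(2,6), (2,5), (2,4), (2,3), (2,2)]
arrival = 14

  0. router=(2,6) cycle=6 (inject)
  1. router=(2,5) cycle=8 dir=S
  2. router=(2,4) cycle=10 dir=S
  3. router=(2,3) cycle=12 dir=S
  4. router=(2,2) cycle=14 dir=S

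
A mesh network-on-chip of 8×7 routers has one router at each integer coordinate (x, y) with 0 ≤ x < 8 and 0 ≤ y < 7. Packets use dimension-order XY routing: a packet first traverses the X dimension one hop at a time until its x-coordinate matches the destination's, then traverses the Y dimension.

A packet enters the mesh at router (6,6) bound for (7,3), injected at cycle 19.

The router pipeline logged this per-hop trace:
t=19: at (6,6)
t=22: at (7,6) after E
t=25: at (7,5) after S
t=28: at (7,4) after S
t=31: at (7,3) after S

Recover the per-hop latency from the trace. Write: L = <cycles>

L = 3

From hop 0 (19) to hop 1 (22): +3 cycles.
One hop costs L cycles, so L = 3.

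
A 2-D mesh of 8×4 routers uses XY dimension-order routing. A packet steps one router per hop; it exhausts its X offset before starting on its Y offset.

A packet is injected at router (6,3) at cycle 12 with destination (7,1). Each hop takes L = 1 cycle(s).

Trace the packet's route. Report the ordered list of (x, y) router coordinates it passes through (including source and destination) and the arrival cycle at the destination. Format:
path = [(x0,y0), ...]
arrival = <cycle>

t=12: at (6,3)
t=13: at (7,3) after E
t=14: at (7,2) after S
t=15: at (7,1) after S

path = [(6,3), (7,3), (7,2), (7,1)]
arrival = 15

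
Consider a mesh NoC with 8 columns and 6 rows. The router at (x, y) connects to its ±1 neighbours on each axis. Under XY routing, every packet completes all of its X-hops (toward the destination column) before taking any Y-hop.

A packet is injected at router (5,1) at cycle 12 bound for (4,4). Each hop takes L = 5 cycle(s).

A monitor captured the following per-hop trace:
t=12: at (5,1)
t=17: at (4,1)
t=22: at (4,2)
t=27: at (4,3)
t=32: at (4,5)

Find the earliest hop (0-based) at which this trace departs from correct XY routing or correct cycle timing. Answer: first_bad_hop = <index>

  1: Δx=-1 Δy=+0 Δt=5 [ok]
  2: Δx=+0 Δy=+1 Δt=5 [ok]
  3: Δx=+0 Δy=+1 Δt=5 [ok]
  4: Δx=+0 Δy=+2 Δt=5 [BAD: non-unit step]

first_bad_hop = 4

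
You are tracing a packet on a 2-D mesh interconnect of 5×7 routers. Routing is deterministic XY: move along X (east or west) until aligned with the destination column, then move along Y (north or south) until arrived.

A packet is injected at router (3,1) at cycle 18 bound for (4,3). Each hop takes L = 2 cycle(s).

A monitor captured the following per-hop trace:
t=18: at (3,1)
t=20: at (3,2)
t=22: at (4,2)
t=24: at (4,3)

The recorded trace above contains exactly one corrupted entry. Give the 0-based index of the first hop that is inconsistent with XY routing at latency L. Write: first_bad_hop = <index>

hop 1: step (+0,+1), +2 cyc — BAD: Y-move but x=3≠4

first_bad_hop = 1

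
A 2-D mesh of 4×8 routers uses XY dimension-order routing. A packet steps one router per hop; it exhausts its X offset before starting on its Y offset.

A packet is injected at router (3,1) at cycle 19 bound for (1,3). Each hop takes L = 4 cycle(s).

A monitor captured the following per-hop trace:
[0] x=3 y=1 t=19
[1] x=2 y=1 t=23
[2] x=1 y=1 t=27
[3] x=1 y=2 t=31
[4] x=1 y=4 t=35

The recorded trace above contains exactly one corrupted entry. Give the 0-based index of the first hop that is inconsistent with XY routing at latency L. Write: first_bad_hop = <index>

first_bad_hop = 4

hop 1: step (-1,+0), +4 cyc — ok
hop 2: step (-1,+0), +4 cyc — ok
hop 3: step (+0,+1), +4 cyc — ok
hop 4: step (+0,+2), +4 cyc — BAD: non-unit step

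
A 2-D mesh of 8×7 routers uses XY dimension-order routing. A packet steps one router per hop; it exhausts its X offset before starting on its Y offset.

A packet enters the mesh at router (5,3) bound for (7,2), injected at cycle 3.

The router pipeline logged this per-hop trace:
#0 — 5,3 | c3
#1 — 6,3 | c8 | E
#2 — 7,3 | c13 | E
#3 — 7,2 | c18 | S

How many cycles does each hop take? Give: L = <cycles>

Between hops 0 and 1 the cycle counter advances 8 − 3 = 5.
That increment is L by definition: L = 5.

L = 5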